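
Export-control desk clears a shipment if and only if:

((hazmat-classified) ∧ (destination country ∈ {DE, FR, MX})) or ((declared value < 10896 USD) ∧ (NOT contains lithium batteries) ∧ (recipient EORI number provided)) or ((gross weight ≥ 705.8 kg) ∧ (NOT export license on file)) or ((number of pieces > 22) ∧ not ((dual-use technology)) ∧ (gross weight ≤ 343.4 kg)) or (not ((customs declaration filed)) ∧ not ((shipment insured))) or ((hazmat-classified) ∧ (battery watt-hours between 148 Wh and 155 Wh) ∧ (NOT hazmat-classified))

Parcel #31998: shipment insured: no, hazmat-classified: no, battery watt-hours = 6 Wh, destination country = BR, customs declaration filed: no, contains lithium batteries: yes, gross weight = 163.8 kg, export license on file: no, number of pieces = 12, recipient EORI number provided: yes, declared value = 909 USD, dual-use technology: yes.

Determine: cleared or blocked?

Cleared

Atomic conditions:
  hazmat-classified: no → false
  destination country ∈ {DE, FR, MX}: BR is not in the set → false
  declared value < 10896 USD: 909 < 10896 is true
  NOT contains lithium batteries: yes → false
  recipient EORI number provided: yes → true
  gross weight ≥ 705.8 kg: 163.8 ≥ 705.8 is false
  NOT export license on file: no → true
  number of pieces > 22: 12 > 22 is false
  dual-use technology: yes → true
  gross weight ≤ 343.4 kg: 163.8 ≤ 343.4 is true
  customs declaration filed: no → false
  shipment insured: no → false
  battery watt-hours between 148 Wh and 155 Wh: 6 in [148, 155] is false
  NOT hazmat-classified: no → true
Combine:
[1] false AND false = false
[2] true AND false AND true = false
[3] false AND true = false
[4.2] NOT true = false
[4] false AND false AND true = false
[5.1] NOT false = true
[5.2] NOT false = true
[5] true AND true = true
[6] false AND false AND true = false
[root] false OR false OR false OR false OR true OR false = true
Overall: true → cleared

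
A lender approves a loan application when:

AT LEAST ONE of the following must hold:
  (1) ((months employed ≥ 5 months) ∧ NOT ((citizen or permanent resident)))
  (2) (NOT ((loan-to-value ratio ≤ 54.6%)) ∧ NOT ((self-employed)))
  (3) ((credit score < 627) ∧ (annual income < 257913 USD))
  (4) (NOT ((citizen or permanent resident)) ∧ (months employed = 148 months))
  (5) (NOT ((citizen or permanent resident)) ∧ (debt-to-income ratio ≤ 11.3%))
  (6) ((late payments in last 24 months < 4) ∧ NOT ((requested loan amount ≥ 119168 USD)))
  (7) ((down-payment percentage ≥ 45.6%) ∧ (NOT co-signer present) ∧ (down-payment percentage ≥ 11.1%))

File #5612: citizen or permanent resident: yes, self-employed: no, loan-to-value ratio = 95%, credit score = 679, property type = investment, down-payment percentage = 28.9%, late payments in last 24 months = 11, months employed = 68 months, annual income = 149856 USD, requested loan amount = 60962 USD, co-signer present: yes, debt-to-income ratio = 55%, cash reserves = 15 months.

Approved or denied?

Atomic conditions:
  months employed ≥ 5 months: 68 ≥ 5 is true
  citizen or permanent resident: yes → true
  loan-to-value ratio ≤ 54.6%: 95 ≤ 54.6 is false
  self-employed: no → false
  credit score < 627: 679 < 627 is false
  annual income < 257913 USD: 149856 < 257913 is true
  months employed = 148 months: 68 == 148 is false
  debt-to-income ratio ≤ 11.3%: 55 ≤ 11.3 is false
  late payments in last 24 months < 4: 11 < 4 is false
  requested loan amount ≥ 119168 USD: 60962 ≥ 119168 is false
  down-payment percentage ≥ 45.6%: 28.9 ≥ 45.6 is false
  NOT co-signer present: yes → false
  down-payment percentage ≥ 11.1%: 28.9 ≥ 11.1 is true
Combine:
[1.2] NOT true = false
[1] true AND false = false
[2.1] NOT false = true
[2.2] NOT false = true
[2] true AND true = true
[3] false AND true = false
[4.1] NOT true = false
[4] false AND false = false
[5.1] NOT true = false
[5] false AND false = false
[6.2] NOT false = true
[6] false AND true = false
[7] false AND false AND true = false
[root] false OR true OR false OR false OR false OR false OR false = true
Overall: true → approved

Approved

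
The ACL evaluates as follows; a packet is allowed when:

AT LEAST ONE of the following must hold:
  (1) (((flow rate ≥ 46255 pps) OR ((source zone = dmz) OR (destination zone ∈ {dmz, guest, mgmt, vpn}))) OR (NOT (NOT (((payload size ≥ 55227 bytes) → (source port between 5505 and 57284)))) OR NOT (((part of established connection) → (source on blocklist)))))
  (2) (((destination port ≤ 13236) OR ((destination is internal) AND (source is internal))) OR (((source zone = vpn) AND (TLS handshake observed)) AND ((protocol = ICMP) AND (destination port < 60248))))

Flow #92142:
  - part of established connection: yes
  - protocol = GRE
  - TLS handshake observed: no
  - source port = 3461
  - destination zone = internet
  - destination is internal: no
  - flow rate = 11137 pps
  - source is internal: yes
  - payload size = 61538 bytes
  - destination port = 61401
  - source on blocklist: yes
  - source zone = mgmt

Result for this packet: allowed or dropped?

Dropped

Atomic conditions:
  flow rate ≥ 46255 pps: 11137 ≥ 46255 is false
  source zone = dmz: mgmt == dmz is false
  destination zone ∈ {dmz, guest, mgmt, vpn}: internet is not in the set → false
  payload size ≥ 55227 bytes: 61538 ≥ 55227 is true
  source port between 5505 and 57284: 3461 in [5505, 57284] is false
  part of established connection: yes → true
  source on blocklist: yes → true
  destination port ≤ 13236: 61401 ≤ 13236 is false
  destination is internal: no → false
  source is internal: yes → true
  source zone = vpn: mgmt == vpn is false
  TLS handshake observed: no → false
  protocol = ICMP: GRE == ICMP is false
  destination port < 60248: 61401 < 60248 is false
Combine:
[1.1.2] false OR false = false
[1.1] false OR false = false
[1.2.1.1.1] true → false = false
[1.2.1.1] NOT false = true
[1.2.1] NOT true = false
[1.2.2.1] true → true = true
[1.2.2] NOT true = false
[1.2] false OR false = false
[1] false OR false = false
[2.1.2] false AND true = false
[2.1] false OR false = false
[2.2.1] false AND false = false
[2.2.2] false AND false = false
[2.2] false AND false = false
[2] false OR false = false
[root] false OR false = false
Overall: false → dropped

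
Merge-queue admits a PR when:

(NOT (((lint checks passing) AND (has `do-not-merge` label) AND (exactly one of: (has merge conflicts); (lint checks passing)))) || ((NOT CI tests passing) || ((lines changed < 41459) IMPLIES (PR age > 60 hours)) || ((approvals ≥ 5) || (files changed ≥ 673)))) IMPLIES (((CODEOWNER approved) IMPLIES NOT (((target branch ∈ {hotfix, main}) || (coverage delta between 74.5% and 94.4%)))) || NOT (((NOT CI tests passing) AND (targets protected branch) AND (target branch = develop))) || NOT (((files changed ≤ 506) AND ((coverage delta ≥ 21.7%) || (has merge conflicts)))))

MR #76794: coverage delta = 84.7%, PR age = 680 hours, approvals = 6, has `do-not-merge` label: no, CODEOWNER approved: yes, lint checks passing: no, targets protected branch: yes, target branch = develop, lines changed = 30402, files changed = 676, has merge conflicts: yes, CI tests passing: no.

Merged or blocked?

Atomic conditions:
  lint checks passing: no → false
  has `do-not-merge` label: no → false
  has merge conflicts: yes → true
  NOT CI tests passing: no → true
  lines changed < 41459: 30402 < 41459 is true
  PR age > 60 hours: 680 > 60 is true
  approvals ≥ 5: 6 ≥ 5 is true
  files changed ≥ 673: 676 ≥ 673 is true
  CODEOWNER approved: yes → true
  target branch ∈ {hotfix, main}: develop is not in the set → false
  coverage delta between 74.5% and 94.4%: 84.7 in [74.5, 94.4] is true
  targets protected branch: yes → true
  target branch = develop: develop == develop is true
  files changed ≤ 506: 676 ≤ 506 is false
  coverage delta ≥ 21.7%: 84.7 ≥ 21.7 is true
Combine:
[1.1.1.3] exactly-one(true, false) = true
[1.1.1] false AND false AND true = false
[1.1] NOT false = true
[1.2.2] true → true = true
[1.2.3] true OR true = true
[1.2] true OR true OR true = true
[1] true OR true = true
[2.1.2.1] false OR true = true
[2.1.2] NOT true = false
[2.1] true → false = false
[2.2.1] true AND true AND true = true
[2.2] NOT true = false
[2.3.1.2] true OR true = true
[2.3.1] false AND true = false
[2.3] NOT false = true
[2] false OR false OR true = true
[root] true → true = true
Overall: true → merged

Merged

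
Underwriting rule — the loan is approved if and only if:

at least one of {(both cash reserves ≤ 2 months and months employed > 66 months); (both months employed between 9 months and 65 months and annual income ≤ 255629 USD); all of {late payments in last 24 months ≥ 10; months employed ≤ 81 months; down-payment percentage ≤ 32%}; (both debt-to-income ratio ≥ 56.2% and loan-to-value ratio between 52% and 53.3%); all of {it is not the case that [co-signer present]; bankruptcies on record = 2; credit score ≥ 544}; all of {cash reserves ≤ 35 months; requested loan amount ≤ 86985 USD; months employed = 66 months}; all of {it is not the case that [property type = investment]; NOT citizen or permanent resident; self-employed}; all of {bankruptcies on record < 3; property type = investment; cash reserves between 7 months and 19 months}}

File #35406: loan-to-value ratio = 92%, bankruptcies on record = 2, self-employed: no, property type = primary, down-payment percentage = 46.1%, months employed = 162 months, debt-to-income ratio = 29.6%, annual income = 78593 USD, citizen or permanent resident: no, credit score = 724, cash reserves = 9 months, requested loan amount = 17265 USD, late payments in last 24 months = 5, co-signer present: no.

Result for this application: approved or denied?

Approved

Atomic conditions:
  cash reserves ≤ 2 months: 9 ≤ 2 is false
  months employed > 66 months: 162 > 66 is true
  months employed between 9 months and 65 months: 162 in [9, 65] is false
  annual income ≤ 255629 USD: 78593 ≤ 255629 is true
  late payments in last 24 months ≥ 10: 5 ≥ 10 is false
  months employed ≤ 81 months: 162 ≤ 81 is false
  down-payment percentage ≤ 32%: 46.1 ≤ 32 is false
  debt-to-income ratio ≥ 56.2%: 29.6 ≥ 56.2 is false
  loan-to-value ratio between 52% and 53.3%: 92 in [52, 53.3] is false
  co-signer present: no → false
  bankruptcies on record = 2: 2 == 2 is true
  credit score ≥ 544: 724 ≥ 544 is true
  cash reserves ≤ 35 months: 9 ≤ 35 is true
  requested loan amount ≤ 86985 USD: 17265 ≤ 86985 is true
  months employed = 66 months: 162 == 66 is false
  property type = investment: primary == investment is false
  NOT citizen or permanent resident: no → true
  self-employed: no → false
  bankruptcies on record < 3: 2 < 3 is true
  cash reserves between 7 months and 19 months: 9 in [7, 19] is true
Combine:
[1] false AND true = false
[2] false AND true = false
[3] false AND false AND false = false
[4] false AND false = false
[5.1] NOT false = true
[5] true AND true AND true = true
[6] true AND true AND false = false
[7.1] NOT false = true
[7] true AND true AND false = false
[8] true AND false AND true = false
[root] false OR false OR false OR false OR true OR false OR false OR false = true
Overall: true → approved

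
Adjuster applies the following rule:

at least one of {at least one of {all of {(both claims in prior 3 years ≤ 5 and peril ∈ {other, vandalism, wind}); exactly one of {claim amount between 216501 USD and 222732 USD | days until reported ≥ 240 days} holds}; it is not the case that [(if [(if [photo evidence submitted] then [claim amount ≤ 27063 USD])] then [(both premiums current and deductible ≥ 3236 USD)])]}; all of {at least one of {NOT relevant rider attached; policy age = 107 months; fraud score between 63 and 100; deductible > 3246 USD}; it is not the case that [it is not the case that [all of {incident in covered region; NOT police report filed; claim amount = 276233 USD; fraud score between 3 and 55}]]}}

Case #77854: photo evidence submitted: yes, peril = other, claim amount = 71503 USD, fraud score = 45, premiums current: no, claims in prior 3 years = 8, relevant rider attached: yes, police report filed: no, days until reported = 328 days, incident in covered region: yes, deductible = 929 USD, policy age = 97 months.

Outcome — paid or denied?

Denied

Atomic conditions:
  claims in prior 3 years ≤ 5: 8 ≤ 5 is false
  peril ∈ {other, vandalism, wind}: other is in the set → true
  claim amount between 216501 USD and 222732 USD: 71503 in [216501, 222732] is false
  days until reported ≥ 240 days: 328 ≥ 240 is true
  photo evidence submitted: yes → true
  claim amount ≤ 27063 USD: 71503 ≤ 27063 is false
  premiums current: no → false
  deductible ≥ 3236 USD: 929 ≥ 3236 is false
  NOT relevant rider attached: yes → false
  policy age = 107 months: 97 == 107 is false
  fraud score between 63 and 100: 45 in [63, 100] is false
  deductible > 3246 USD: 929 > 3246 is false
  incident in covered region: yes → true
  NOT police report filed: no → true
  claim amount = 276233 USD: 71503 == 276233 is false
  fraud score between 3 and 55: 45 in [3, 55] is true
Combine:
[1.1.1] false AND true = false
[1.1.2] exactly-one(false, true) = true
[1.1] false AND true = false
[1.2.1.1] true → false = false
[1.2.1.2] false AND false = false
[1.2.1] false → false (antecedent false ⇒ implication holds) = true
[1.2] NOT true = false
[1] false OR false = false
[2.1] false OR false OR false OR false = false
[2.2.1.1] true AND true AND false AND true = false
[2.2.1] NOT false = true
[2.2] NOT true = false
[2] false AND false = false
[root] false OR false = false
Overall: false → denied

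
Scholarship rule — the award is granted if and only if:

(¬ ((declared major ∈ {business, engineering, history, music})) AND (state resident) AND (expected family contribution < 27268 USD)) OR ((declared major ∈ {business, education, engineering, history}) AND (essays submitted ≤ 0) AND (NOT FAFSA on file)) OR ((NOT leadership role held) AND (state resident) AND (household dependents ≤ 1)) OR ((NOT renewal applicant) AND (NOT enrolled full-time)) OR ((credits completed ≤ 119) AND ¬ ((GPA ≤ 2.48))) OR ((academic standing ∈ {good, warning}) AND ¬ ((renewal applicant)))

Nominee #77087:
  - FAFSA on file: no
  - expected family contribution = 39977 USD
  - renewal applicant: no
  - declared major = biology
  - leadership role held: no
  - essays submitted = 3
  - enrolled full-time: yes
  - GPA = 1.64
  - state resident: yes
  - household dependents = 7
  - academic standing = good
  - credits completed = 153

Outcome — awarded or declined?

Atomic conditions:
  declared major ∈ {business, engineering, history, music}: biology is not in the set → false
  state resident: yes → true
  expected family contribution < 27268 USD: 39977 < 27268 is false
  declared major ∈ {business, education, engineering, history}: biology is not in the set → false
  essays submitted ≤ 0: 3 ≤ 0 is false
  NOT FAFSA on file: no → true
  NOT leadership role held: no → true
  household dependents ≤ 1: 7 ≤ 1 is false
  NOT renewal applicant: no → true
  NOT enrolled full-time: yes → false
  credits completed ≤ 119: 153 ≤ 119 is false
  GPA ≤ 2.48: 1.64 ≤ 2.48 is true
  academic standing ∈ {good, warning}: good is in the set → true
  renewal applicant: no → false
Combine:
[1.1] NOT false = true
[1] true AND true AND false = false
[2] false AND false AND true = false
[3] true AND true AND false = false
[4] true AND false = false
[5.2] NOT true = false
[5] false AND false = false
[6.2] NOT false = true
[6] true AND true = true
[root] false OR false OR false OR false OR false OR true = true
Overall: true → awarded

Awarded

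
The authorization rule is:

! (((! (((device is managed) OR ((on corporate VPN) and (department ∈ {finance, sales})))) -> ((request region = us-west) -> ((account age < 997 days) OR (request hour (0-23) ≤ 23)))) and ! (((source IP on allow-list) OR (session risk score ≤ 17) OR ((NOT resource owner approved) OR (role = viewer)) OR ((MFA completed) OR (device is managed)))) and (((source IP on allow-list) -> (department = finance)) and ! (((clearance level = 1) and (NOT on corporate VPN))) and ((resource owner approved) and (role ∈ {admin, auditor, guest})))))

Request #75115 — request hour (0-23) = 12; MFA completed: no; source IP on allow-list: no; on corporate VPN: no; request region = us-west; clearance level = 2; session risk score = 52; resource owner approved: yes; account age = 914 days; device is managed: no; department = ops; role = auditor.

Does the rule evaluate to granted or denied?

Atomic conditions:
  device is managed: no → false
  on corporate VPN: no → false
  department ∈ {finance, sales}: ops is not in the set → false
  request region = us-west: us-west == us-west is true
  account age < 997 days: 914 < 997 is true
  request hour (0-23) ≤ 23: 12 ≤ 23 is true
  source IP on allow-list: no → false
  session risk score ≤ 17: 52 ≤ 17 is false
  NOT resource owner approved: yes → false
  role = viewer: auditor == viewer is false
  MFA completed: no → false
  department = finance: ops == finance is false
  clearance level = 1: 2 == 1 is false
  NOT on corporate VPN: no → true
  resource owner approved: yes → true
  role ∈ {admin, auditor, guest}: auditor is in the set → true
Combine:
[1.1.1.1.2] false AND false = false
[1.1.1.1] false OR false = false
[1.1.1] NOT false = true
[1.1.2.2] true OR true = true
[1.1.2] true → true = true
[1.1] true → true = true
[1.2.1.3] false OR false = false
[1.2.1.4] false OR false = false
[1.2.1] false OR false OR false OR false = false
[1.2] NOT false = true
[1.3.1] false → false (antecedent false ⇒ implication holds) = true
[1.3.2.1] false AND true = false
[1.3.2] NOT false = true
[1.3.3] true AND true = true
[1.3] true AND true AND true = true
[1] true AND true AND true = true
[root] NOT true = false
Overall: false → denied

Denied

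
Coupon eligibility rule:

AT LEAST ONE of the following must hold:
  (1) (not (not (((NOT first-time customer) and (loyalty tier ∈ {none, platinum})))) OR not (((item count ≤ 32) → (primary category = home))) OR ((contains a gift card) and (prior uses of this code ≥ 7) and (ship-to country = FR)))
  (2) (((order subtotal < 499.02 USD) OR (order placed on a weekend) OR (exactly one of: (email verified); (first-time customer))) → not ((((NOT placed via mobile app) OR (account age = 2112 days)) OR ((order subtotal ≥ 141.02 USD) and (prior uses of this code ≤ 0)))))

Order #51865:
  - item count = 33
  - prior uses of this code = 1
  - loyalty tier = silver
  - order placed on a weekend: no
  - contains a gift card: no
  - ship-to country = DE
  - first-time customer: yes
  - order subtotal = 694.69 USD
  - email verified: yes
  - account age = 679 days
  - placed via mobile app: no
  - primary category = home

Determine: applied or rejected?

Atomic conditions:
  NOT first-time customer: yes → false
  loyalty tier ∈ {none, platinum}: silver is not in the set → false
  item count ≤ 32: 33 ≤ 32 is false
  primary category = home: home == home is true
  contains a gift card: no → false
  prior uses of this code ≥ 7: 1 ≥ 7 is false
  ship-to country = FR: DE == FR is false
  order subtotal < 499.02 USD: 694.69 < 499.02 is false
  order placed on a weekend: no → false
  email verified: yes → true
  first-time customer: yes → true
  NOT placed via mobile app: no → true
  account age = 2112 days: 679 == 2112 is false
  order subtotal ≥ 141.02 USD: 694.69 ≥ 141.02 is true
  prior uses of this code ≤ 0: 1 ≤ 0 is false
Combine:
[1.1.1.1] false AND false = false
[1.1.1] NOT false = true
[1.1] NOT true = false
[1.2.1] false → true (antecedent false ⇒ implication holds) = true
[1.2] NOT true = false
[1.3] false AND false AND false = false
[1] false OR false OR false = false
[2.1.3] exactly-one(true, true) = false
[2.1] false OR false OR false = false
[2.2.1.1] true OR false = true
[2.2.1.2] true AND false = false
[2.2.1] true OR false = true
[2.2] NOT true = false
[2] false → false (antecedent false ⇒ implication holds) = true
[root] false OR true = true
Overall: true → applied

Applied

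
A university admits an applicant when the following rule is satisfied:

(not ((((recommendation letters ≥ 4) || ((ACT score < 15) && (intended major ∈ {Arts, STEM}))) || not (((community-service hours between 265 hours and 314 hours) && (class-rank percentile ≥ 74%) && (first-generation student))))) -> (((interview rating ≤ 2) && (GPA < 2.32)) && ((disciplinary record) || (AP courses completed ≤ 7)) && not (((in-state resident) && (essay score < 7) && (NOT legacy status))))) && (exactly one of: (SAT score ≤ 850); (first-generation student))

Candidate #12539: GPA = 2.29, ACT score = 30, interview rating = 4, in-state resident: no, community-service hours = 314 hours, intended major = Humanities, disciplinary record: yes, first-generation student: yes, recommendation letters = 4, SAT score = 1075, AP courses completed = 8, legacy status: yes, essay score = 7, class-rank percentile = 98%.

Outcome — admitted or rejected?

Atomic conditions:
  recommendation letters ≥ 4: 4 ≥ 4 is true
  ACT score < 15: 30 < 15 is false
  intended major ∈ {Arts, STEM}: Humanities is not in the set → false
  community-service hours between 265 hours and 314 hours: 314 in [265, 314] is true
  class-rank percentile ≥ 74%: 98 ≥ 74 is true
  first-generation student: yes → true
  interview rating ≤ 2: 4 ≤ 2 is false
  GPA < 2.32: 2.29 < 2.32 is true
  disciplinary record: yes → true
  AP courses completed ≤ 7: 8 ≤ 7 is false
  in-state resident: no → false
  essay score < 7: 7 < 7 is false
  NOT legacy status: yes → false
  SAT score ≤ 850: 1075 ≤ 850 is false
Combine:
[1.1.1.1.2] false AND false = false
[1.1.1.1] true OR false = true
[1.1.1.2.1] true AND true AND true = true
[1.1.1.2] NOT true = false
[1.1.1] true OR false = true
[1.1] NOT true = false
[1.2.1] false AND true = false
[1.2.2] true OR false = true
[1.2.3.1] false AND false AND false = false
[1.2.3] NOT false = true
[1.2] false AND true AND true = false
[1] false → false (antecedent false ⇒ implication holds) = true
[2] exactly-one(false, true) = true
[root] true AND true = true
Overall: true → admitted

Admitted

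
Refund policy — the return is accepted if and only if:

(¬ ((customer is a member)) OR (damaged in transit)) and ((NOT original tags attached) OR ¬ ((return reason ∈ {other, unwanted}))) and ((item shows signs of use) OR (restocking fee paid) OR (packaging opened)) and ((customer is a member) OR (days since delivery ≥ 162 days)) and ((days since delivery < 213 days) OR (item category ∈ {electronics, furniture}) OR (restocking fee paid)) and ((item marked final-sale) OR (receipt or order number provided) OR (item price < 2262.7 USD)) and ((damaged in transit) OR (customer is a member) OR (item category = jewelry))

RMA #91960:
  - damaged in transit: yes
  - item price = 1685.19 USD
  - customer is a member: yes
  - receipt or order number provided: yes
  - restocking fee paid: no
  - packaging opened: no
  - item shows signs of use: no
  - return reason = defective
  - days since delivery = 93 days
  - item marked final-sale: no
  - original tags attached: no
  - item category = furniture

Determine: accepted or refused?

Atomic conditions:
  customer is a member: yes → true
  damaged in transit: yes → true
  NOT original tags attached: no → true
  return reason ∈ {other, unwanted}: defective is not in the set → false
  item shows signs of use: no → false
  restocking fee paid: no → false
  packaging opened: no → false
  days since delivery ≥ 162 days: 93 ≥ 162 is false
  days since delivery < 213 days: 93 < 213 is true
  item category ∈ {electronics, furniture}: furniture is in the set → true
  item marked final-sale: no → false
  receipt or order number provided: yes → true
  item price < 2262.7 USD: 1685.19 < 2262.7 is true
  item category = jewelry: furniture == jewelry is false
Combine:
[1.1] NOT true = false
[1] false OR true = true
[2.2] NOT false = true
[2] true OR true = true
[3] false OR false OR false = false
[4] true OR false = true
[5] true OR true OR false = true
[6] false OR true OR true = true
[7] true OR true OR false = true
[root] true AND true AND false AND true AND true AND true AND true = false
Overall: false → refused

Refused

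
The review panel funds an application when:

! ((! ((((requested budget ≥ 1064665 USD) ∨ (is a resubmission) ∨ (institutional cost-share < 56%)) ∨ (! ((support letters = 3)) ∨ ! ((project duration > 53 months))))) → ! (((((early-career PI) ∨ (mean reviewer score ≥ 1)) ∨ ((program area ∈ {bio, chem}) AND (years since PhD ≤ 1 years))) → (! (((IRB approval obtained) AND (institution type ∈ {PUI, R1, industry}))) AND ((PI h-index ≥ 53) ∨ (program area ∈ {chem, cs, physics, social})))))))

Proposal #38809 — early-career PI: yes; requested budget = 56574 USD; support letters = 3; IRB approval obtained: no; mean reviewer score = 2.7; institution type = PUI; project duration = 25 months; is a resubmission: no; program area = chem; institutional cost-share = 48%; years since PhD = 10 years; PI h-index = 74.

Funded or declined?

Atomic conditions:
  requested budget ≥ 1064665 USD: 56574 ≥ 1064665 is false
  is a resubmission: no → false
  institutional cost-share < 56%: 48 < 56 is true
  support letters = 3: 3 == 3 is true
  project duration > 53 months: 25 > 53 is false
  early-career PI: yes → true
  mean reviewer score ≥ 1: 2.7 ≥ 1 is true
  program area ∈ {bio, chem}: chem is in the set → true
  years since PhD ≤ 1 years: 10 ≤ 1 is false
  IRB approval obtained: no → false
  institution type ∈ {PUI, R1, industry}: PUI is in the set → true
  PI h-index ≥ 53: 74 ≥ 53 is true
  program area ∈ {chem, cs, physics, social}: chem is in the set → true
Combine:
[1.1.1.1] false OR false OR true = true
[1.1.1.2.1] NOT true = false
[1.1.1.2.2] NOT false = true
[1.1.1.2] false OR true = true
[1.1.1] true OR true = true
[1.1] NOT true = false
[1.2.1.1.1] true OR true = true
[1.2.1.1.2] true AND false = false
[1.2.1.1] true OR false = true
[1.2.1.2.1.1] false AND true = false
[1.2.1.2.1] NOT false = true
[1.2.1.2.2] true OR true = true
[1.2.1.2] true AND true = true
[1.2.1] true → true = true
[1.2] NOT true = false
[1] false → false (antecedent false ⇒ implication holds) = true
[root] NOT true = false
Overall: false → declined

Declined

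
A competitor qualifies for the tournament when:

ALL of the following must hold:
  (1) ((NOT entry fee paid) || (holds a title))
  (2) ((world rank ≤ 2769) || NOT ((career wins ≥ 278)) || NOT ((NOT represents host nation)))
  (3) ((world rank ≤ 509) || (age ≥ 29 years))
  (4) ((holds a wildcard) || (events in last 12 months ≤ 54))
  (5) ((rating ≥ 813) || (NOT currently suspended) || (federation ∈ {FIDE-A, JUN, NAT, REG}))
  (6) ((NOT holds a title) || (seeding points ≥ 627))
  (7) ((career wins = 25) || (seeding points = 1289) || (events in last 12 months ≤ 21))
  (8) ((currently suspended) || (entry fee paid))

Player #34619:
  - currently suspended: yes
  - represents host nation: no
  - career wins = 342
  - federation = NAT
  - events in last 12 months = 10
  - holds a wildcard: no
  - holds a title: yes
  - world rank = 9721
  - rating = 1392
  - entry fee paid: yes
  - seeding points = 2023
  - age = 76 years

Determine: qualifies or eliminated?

Atomic conditions:
  NOT entry fee paid: yes → false
  holds a title: yes → true
  world rank ≤ 2769: 9721 ≤ 2769 is false
  career wins ≥ 278: 342 ≥ 278 is true
  NOT represents host nation: no → true
  world rank ≤ 509: 9721 ≤ 509 is false
  age ≥ 29 years: 76 ≥ 29 is true
  holds a wildcard: no → false
  events in last 12 months ≤ 54: 10 ≤ 54 is true
  rating ≥ 813: 1392 ≥ 813 is true
  NOT currently suspended: yes → false
  federation ∈ {FIDE-A, JUN, NAT, REG}: NAT is in the set → true
  NOT holds a title: yes → false
  seeding points ≥ 627: 2023 ≥ 627 is true
  career wins = 25: 342 == 25 is false
  seeding points = 1289: 2023 == 1289 is false
  events in last 12 months ≤ 21: 10 ≤ 21 is true
  currently suspended: yes → true
  entry fee paid: yes → true
Combine:
[1] false OR true = true
[2.2] NOT true = false
[2.3] NOT true = false
[2] false OR false OR false = false
[3] false OR true = true
[4] false OR true = true
[5] true OR false OR true = true
[6] false OR true = true
[7] false OR false OR true = true
[8] true OR true = true
[root] true AND false AND true AND true AND true AND true AND true AND true = false
Overall: false → eliminated

Eliminated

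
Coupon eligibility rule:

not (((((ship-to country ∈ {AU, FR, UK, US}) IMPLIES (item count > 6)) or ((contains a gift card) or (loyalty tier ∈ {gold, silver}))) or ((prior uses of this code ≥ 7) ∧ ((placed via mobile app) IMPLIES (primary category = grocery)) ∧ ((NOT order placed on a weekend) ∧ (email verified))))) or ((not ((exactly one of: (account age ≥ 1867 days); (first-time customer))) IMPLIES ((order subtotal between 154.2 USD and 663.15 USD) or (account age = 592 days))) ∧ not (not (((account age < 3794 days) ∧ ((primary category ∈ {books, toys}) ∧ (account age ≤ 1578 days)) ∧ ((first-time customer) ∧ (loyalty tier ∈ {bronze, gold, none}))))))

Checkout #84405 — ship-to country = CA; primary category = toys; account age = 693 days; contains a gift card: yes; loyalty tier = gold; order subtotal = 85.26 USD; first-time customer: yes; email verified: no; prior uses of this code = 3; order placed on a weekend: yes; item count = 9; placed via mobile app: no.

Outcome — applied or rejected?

Applied

Atomic conditions:
  ship-to country ∈ {AU, FR, UK, US}: CA is not in the set → false
  item count > 6: 9 > 6 is true
  contains a gift card: yes → true
  loyalty tier ∈ {gold, silver}: gold is in the set → true
  prior uses of this code ≥ 7: 3 ≥ 7 is false
  placed via mobile app: no → false
  primary category = grocery: toys == grocery is false
  NOT order placed on a weekend: yes → false
  email verified: no → false
  account age ≥ 1867 days: 693 ≥ 1867 is false
  first-time customer: yes → true
  order subtotal between 154.2 USD and 663.15 USD: 85.26 in [154.2, 663.15] is false
  account age = 592 days: 693 == 592 is false
  account age < 3794 days: 693 < 3794 is true
  primary category ∈ {books, toys}: toys is in the set → true
  account age ≤ 1578 days: 693 ≤ 1578 is true
  loyalty tier ∈ {bronze, gold, none}: gold is in the set → true
Combine:
[1.1.1.1] false → true (antecedent false ⇒ implication holds) = true
[1.1.1.2] true OR true = true
[1.1.1] true OR true = true
[1.1.2.2] false → false (antecedent false ⇒ implication holds) = true
[1.1.2.3] false AND false = false
[1.1.2] false AND true AND false = false
[1.1] true OR false = true
[1] NOT true = false
[2.1.1.1] exactly-one(false, true) = true
[2.1.1] NOT true = false
[2.1.2] false OR false = false
[2.1] false → false (antecedent false ⇒ implication holds) = true
[2.2.1.1.2] true AND true = true
[2.2.1.1.3] true AND true = true
[2.2.1.1] true AND true AND true = true
[2.2.1] NOT true = false
[2.2] NOT false = true
[2] true AND true = true
[root] false OR true = true
Overall: true → applied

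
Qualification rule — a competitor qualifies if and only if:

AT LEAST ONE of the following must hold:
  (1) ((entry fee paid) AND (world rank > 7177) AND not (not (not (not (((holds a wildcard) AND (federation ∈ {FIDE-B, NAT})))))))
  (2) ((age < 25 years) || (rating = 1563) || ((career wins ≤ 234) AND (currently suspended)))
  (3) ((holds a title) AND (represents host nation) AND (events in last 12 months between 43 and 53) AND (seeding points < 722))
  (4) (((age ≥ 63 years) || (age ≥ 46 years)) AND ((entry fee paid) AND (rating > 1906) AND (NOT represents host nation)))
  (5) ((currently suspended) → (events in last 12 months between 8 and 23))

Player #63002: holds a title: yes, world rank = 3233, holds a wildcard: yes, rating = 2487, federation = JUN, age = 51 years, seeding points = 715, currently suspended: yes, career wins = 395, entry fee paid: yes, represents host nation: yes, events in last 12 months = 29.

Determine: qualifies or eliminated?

Eliminated

Atomic conditions:
  entry fee paid: yes → true
  world rank > 7177: 3233 > 7177 is false
  holds a wildcard: yes → true
  federation ∈ {FIDE-B, NAT}: JUN is not in the set → false
  age < 25 years: 51 < 25 is false
  rating = 1563: 2487 == 1563 is false
  career wins ≤ 234: 395 ≤ 234 is false
  currently suspended: yes → true
  holds a title: yes → true
  represents host nation: yes → true
  events in last 12 months between 43 and 53: 29 in [43, 53] is false
  seeding points < 722: 715 < 722 is true
  age ≥ 63 years: 51 ≥ 63 is false
  age ≥ 46 years: 51 ≥ 46 is true
  rating > 1906: 2487 > 1906 is true
  NOT represents host nation: yes → false
  events in last 12 months between 8 and 23: 29 in [8, 23] is false
Combine:
[1.3.1.1.1.1] true AND false = false
[1.3.1.1.1] NOT false = true
[1.3.1.1] NOT true = false
[1.3.1] NOT false = true
[1.3] NOT true = false
[1] true AND false AND false = false
[2.3] false AND true = false
[2] false OR false OR false = false
[3] true AND true AND false AND true = false
[4.1] false OR true = true
[4.2] true AND true AND false = false
[4] true AND false = false
[5] true → false = false
[root] false OR false OR false OR false OR false = false
Overall: false → eliminated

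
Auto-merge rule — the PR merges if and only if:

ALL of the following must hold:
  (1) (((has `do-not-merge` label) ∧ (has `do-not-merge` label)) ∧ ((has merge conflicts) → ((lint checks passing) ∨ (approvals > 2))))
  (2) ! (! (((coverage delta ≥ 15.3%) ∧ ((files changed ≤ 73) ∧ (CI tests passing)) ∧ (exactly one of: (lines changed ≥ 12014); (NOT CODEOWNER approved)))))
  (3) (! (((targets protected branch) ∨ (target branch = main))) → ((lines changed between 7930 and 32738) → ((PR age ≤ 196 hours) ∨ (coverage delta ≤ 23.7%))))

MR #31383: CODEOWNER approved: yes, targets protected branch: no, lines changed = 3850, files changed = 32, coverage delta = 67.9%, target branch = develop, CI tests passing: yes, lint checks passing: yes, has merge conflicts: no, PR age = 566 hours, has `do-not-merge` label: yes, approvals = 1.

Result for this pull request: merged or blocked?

Blocked

Atomic conditions:
  has `do-not-merge` label: yes → true
  has merge conflicts: no → false
  lint checks passing: yes → true
  approvals > 2: 1 > 2 is false
  coverage delta ≥ 15.3%: 67.9 ≥ 15.3 is true
  files changed ≤ 73: 32 ≤ 73 is true
  CI tests passing: yes → true
  lines changed ≥ 12014: 3850 ≥ 12014 is false
  NOT CODEOWNER approved: yes → false
  targets protected branch: no → false
  target branch = main: develop == main is false
  lines changed between 7930 and 32738: 3850 in [7930, 32738] is false
  PR age ≤ 196 hours: 566 ≤ 196 is false
  coverage delta ≤ 23.7%: 67.9 ≤ 23.7 is false
Combine:
[1.1] true AND true = true
[1.2.2] true OR false = true
[1.2] false → true (antecedent false ⇒ implication holds) = true
[1] true AND true = true
[2.1.1.2] true AND true = true
[2.1.1.3] exactly-one(false, false) = false
[2.1.1] true AND true AND false = false
[2.1] NOT false = true
[2] NOT true = false
[3.1.1] false OR false = false
[3.1] NOT false = true
[3.2.2] false OR false = false
[3.2] false → false (antecedent false ⇒ implication holds) = true
[3] true → true = true
[root] true AND false AND true = false
Overall: false → blocked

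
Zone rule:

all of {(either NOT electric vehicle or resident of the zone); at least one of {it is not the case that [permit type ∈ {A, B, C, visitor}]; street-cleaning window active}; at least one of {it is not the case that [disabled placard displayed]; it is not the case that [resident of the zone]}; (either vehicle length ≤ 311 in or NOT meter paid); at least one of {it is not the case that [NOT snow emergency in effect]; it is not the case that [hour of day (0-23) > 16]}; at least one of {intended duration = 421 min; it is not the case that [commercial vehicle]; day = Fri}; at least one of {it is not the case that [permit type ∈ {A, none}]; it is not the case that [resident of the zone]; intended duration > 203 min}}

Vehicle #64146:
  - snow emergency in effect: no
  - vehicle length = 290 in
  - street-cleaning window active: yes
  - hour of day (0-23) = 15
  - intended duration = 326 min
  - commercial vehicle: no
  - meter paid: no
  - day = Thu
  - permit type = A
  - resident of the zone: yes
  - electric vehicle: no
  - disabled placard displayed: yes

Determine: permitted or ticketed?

Atomic conditions:
  NOT electric vehicle: no → true
  resident of the zone: yes → true
  permit type ∈ {A, B, C, visitor}: A is in the set → true
  street-cleaning window active: yes → true
  disabled placard displayed: yes → true
  vehicle length ≤ 311 in: 290 ≤ 311 is true
  NOT meter paid: no → true
  NOT snow emergency in effect: no → true
  hour of day (0-23) > 16: 15 > 16 is false
  intended duration = 421 min: 326 == 421 is false
  commercial vehicle: no → false
  day = Fri: Thu == Fri is false
  permit type ∈ {A, none}: A is in the set → true
  intended duration > 203 min: 326 > 203 is true
Combine:
[1] true OR true = true
[2.1] NOT true = false
[2] false OR true = true
[3.1] NOT true = false
[3.2] NOT true = false
[3] false OR false = false
[4] true OR true = true
[5.1] NOT true = false
[5.2] NOT false = true
[5] false OR true = true
[6.2] NOT false = true
[6] false OR true OR false = true
[7.1] NOT true = false
[7.2] NOT true = false
[7] false OR false OR true = true
[root] true AND true AND false AND true AND true AND true AND true = false
Overall: false → ticketed

Ticketed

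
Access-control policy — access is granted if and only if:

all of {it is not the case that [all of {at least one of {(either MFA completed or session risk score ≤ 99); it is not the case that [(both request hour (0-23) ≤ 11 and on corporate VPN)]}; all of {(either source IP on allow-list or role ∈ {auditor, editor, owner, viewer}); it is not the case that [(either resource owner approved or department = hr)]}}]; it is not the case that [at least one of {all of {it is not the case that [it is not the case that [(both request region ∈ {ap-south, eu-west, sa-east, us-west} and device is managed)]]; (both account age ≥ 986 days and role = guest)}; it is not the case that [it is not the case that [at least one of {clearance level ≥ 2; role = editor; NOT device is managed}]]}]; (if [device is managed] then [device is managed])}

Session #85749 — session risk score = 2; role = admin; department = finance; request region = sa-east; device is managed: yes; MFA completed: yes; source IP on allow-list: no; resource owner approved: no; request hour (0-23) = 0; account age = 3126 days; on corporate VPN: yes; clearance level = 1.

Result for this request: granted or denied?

Atomic conditions:
  MFA completed: yes → true
  session risk score ≤ 99: 2 ≤ 99 is true
  request hour (0-23) ≤ 11: 0 ≤ 11 is true
  on corporate VPN: yes → true
  source IP on allow-list: no → false
  role ∈ {auditor, editor, owner, viewer}: admin is not in the set → false
  resource owner approved: no → false
  department = hr: finance == hr is false
  request region ∈ {ap-south, eu-west, sa-east, us-west}: sa-east is in the set → true
  device is managed: yes → true
  account age ≥ 986 days: 3126 ≥ 986 is true
  role = guest: admin == guest is false
  clearance level ≥ 2: 1 ≥ 2 is false
  role = editor: admin == editor is false
  NOT device is managed: yes → false
Combine:
[1.1.1.1] true OR true = true
[1.1.1.2.1] true AND true = true
[1.1.1.2] NOT true = false
[1.1.1] true OR false = true
[1.1.2.1] false OR false = false
[1.1.2.2.1] false OR false = false
[1.1.2.2] NOT false = true
[1.1.2] false AND true = false
[1.1] true AND false = false
[1] NOT false = true
[2.1.1.1.1.1] true AND true = true
[2.1.1.1.1] NOT true = false
[2.1.1.1] NOT false = true
[2.1.1.2] true AND false = false
[2.1.1] true AND false = false
[2.1.2.1.1] false OR false OR false = false
[2.1.2.1] NOT false = true
[2.1.2] NOT true = false
[2.1] false OR false = false
[2] NOT false = true
[3] true → true = true
[root] true AND true AND true = true
Overall: true → granted

Granted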